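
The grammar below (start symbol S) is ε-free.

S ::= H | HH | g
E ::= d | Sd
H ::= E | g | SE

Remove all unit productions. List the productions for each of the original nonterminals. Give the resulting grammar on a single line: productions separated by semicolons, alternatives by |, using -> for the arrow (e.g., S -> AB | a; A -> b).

Unit productions: H->E, S->H.
Unit pairs (A ⇒* B via units): (H,E), (S,E), (S,H).
S: inherits non-unit rules of {E, H, S} → HH | SE | Sd | d | g.
E: inherits non-unit rules of {E} → Sd | d.
H: inherits non-unit rules of {E, H} → SE | Sd | d | g.

S -> d | g | HH | SE | Sd; E -> d | Sd; H -> d | g | SE | Sd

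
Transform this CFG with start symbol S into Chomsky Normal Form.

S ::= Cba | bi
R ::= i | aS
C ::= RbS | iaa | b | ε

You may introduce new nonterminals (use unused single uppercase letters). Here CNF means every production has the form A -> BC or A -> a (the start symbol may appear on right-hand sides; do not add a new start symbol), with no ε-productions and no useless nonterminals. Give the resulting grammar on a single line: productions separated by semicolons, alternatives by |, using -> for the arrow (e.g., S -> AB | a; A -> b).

Nullable: {C}; after ε-elimination: S -> ba | bi | Cba; C -> b | RbS | iaa; R -> i | aS.
No unit productions to eliminate.
TERM: introduce D -> a, A -> b, B -> i and substitute in every rule of length ≥2.
BIN: C -> BDD becomes C -> BE, E -> DD; C -> RAS becomes C -> RF, F -> AS; S -> CAD becomes S -> CG, G -> AD.

S -> AB | AD | CG; A -> b; B -> i; C -> b | BE | RF; D -> a; E -> DD; F -> AS; G -> AD; R -> i | DS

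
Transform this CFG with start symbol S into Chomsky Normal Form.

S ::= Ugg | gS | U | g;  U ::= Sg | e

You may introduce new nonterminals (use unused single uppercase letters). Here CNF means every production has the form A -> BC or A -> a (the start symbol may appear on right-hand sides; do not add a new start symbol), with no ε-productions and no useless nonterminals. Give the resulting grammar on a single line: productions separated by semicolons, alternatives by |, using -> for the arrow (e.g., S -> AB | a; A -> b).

S -> e | g | AS | SA | UB; A -> g; B -> AA; U -> e | SA

No ε-productions.
After unit-elimination: S -> e | g | Sg | gS | Ugg; U -> e | Sg.
TERM: introduce A -> g and substitute in every rule of length ≥2.
BIN: S -> UAA becomes S -> UB, B -> AA.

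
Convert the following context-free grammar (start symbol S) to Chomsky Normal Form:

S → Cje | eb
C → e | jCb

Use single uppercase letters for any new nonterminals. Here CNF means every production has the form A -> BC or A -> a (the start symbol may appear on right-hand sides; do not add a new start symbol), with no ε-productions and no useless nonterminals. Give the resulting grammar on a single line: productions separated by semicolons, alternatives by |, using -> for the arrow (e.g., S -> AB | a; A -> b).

S -> CF | DB; A -> j; B -> b; C -> e | AE; D -> e; E -> CB; F -> AD

No ε-productions.
No unit productions to eliminate.
TERM: introduce B -> b, D -> e, A -> j and substitute in every rule of length ≥2.
BIN: C -> ACB becomes C -> AE, E -> CB; S -> CAD becomes S -> CF, F -> AD.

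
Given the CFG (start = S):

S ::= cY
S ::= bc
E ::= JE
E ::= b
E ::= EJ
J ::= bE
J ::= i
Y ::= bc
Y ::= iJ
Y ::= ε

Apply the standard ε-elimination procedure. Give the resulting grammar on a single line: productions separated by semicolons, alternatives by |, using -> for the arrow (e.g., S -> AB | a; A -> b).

S -> c | bc | cY; E -> b | EJ | JE; J -> i | bE; Y -> bc | iJ

Nullable set: {Y}.
S -> cY: Y nullable, giving c | cY.
Drop Y -> ε.
Unchanged (no nullable symbols): S -> bc; E -> EJ; E -> JE; E -> b; J -> bE; J -> i; Y -> bc; Y -> iJ.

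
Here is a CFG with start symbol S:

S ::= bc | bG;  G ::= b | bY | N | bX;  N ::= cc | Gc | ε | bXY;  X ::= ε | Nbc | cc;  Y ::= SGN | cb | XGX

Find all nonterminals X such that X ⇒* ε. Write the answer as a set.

{G, N, X, Y}

Directly nullable (have an ε-rule): {N, X}.
G is nullable via G -> N (every symbol on the right is already known nullable).
Y is nullable via Y -> XGX (every symbol on the right is already known nullable).
Not nullable: S — each has a terminal in every rule's right-hand side or depends on a non-nullable symbol.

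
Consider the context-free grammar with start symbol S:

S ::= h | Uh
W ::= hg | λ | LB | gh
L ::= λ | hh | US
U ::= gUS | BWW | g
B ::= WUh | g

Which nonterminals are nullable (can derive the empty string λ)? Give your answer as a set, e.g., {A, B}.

{L, W}

Directly nullable (have an ε-rule): {L, W}.
Not nullable: B, S, U — each has a terminal in every rule's right-hand side or depends on a non-nullable symbol.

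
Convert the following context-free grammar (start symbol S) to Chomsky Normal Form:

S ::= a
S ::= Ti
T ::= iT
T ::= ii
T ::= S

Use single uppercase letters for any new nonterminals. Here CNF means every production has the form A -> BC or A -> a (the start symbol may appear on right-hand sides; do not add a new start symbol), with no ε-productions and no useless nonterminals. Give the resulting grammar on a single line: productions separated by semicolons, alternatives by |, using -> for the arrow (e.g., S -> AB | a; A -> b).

No ε-productions.
After unit-elimination: S -> a | Ti; T -> a | Ti | iT | ii.
TERM: introduce A -> i and substitute in every rule of length ≥2.

S -> a | TA; A -> i; T -> a | AA | AT | TA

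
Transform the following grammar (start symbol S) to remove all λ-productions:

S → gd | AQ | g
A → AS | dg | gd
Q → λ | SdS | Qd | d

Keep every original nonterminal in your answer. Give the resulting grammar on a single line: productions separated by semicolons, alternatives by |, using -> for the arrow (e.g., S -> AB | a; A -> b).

Nullable set: {Q}.
S -> AQ: Q nullable, giving A | AQ.
Drop Q -> λ.
Q -> Qd: Q nullable, giving Qd | d.
Unchanged (no nullable symbols): S -> g; S -> gd; A -> AS; A -> dg; A -> gd; Q -> SdS; Q -> d.

S -> A | g | AQ | gd; A -> AS | dg | gd; Q -> d | Qd | SdS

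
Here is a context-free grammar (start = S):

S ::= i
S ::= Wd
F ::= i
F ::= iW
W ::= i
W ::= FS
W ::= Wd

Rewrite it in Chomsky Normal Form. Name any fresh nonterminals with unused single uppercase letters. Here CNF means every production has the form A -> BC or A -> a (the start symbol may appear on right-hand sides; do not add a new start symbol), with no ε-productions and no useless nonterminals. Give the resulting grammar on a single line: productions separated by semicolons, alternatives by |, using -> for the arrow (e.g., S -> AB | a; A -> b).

S -> i | WB; A -> i; B -> d; F -> i | AW; W -> i | FS | WB

No ε-productions.
No unit productions to eliminate.
TERM: introduce B -> d, A -> i and substitute in every rule of length ≥2.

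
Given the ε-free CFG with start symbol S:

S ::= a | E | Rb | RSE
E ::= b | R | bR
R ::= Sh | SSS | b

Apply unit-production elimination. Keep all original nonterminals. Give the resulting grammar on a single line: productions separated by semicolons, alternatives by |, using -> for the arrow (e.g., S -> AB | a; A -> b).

S -> a | b | Rb | Sh | bR | RSE | SSS; E -> b | Sh | bR | SSS; R -> b | Sh | SSS

Unit productions: E->R, S->E.
Unit pairs (A ⇒* B via units): (E,R), (S,E), (S,R).
S: inherits non-unit rules of {E, R, S} → RSE | Rb | SSS | Sh | a | b | bR.
E: inherits non-unit rules of {E, R} → SSS | Sh | b | bR.
R: inherits non-unit rules of {R} → SSS | Sh | b.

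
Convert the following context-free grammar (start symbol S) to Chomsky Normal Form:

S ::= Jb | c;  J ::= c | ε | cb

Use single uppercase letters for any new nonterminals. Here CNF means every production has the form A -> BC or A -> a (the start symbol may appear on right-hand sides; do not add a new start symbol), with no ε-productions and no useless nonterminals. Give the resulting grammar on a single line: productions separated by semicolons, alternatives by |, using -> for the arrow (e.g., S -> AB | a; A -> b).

S -> b | c | JB; A -> c; B -> b; J -> c | AB

Nullable: {J}; after ε-elimination: S -> b | c | Jb; J -> c | cb.
No unit productions to eliminate.
TERM: introduce B -> b, A -> c and substitute in every rule of length ≥2.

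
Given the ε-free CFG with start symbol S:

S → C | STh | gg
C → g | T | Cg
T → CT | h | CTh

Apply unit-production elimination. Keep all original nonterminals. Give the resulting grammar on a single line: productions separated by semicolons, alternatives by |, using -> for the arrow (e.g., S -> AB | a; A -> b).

Unit productions: C->T, S->C.
Unit pairs (A ⇒* B via units): (C,T), (S,C), (S,T).
S: inherits non-unit rules of {C, S, T} → CT | CTh | Cg | STh | g | gg | h.
C: inherits non-unit rules of {C, T} → CT | CTh | Cg | g | h.
T: inherits non-unit rules of {T} → CT | CTh | h.

S -> g | h | CT | Cg | gg | CTh | STh; C -> g | h | CT | Cg | CTh; T -> h | CT | CTh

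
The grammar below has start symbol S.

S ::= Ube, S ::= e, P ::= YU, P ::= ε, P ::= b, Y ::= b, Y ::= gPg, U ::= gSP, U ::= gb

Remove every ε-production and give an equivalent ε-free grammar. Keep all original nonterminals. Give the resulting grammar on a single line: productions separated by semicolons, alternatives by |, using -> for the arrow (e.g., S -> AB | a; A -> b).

S -> e | Ube; P -> b | YU; U -> gS | gb | gSP; Y -> b | gg | gPg

Nullable set: {P}.
Drop P -> ε.
U -> gSP: P nullable, giving gS | gSP.
Y -> gPg: P nullable, giving gPg | gg.
Unchanged (no nullable symbols): S -> Ube; S -> e; P -> YU; P -> b; U -> gb; Y -> b.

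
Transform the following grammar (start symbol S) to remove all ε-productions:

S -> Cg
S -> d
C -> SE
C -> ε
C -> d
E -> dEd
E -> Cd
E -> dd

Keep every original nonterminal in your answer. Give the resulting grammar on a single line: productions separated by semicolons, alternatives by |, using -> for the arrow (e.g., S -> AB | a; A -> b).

S -> d | g | Cg; C -> d | SE; E -> d | Cd | dd | dEd

Nullable set: {C}.
S -> Cg: C nullable, giving Cg | g.
Drop C -> ε.
E -> Cd: C nullable, giving Cd | d.
Unchanged (no nullable symbols): S -> d; C -> SE; C -> d; E -> dEd; E -> dd.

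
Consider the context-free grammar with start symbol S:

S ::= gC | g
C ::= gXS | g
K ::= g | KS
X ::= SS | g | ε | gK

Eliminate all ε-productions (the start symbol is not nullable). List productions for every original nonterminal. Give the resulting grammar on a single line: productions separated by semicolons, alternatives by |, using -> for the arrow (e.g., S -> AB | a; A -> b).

Nullable set: {X}.
C -> gXS: X nullable, giving gS | gXS.
Drop X -> ε.
Unchanged (no nullable symbols): S -> g; S -> gC; C -> g; K -> KS; K -> g; X -> SS; X -> g; X -> gK.

S -> g | gC; C -> g | gS | gXS; K -> g | KS; X -> g | SS | gK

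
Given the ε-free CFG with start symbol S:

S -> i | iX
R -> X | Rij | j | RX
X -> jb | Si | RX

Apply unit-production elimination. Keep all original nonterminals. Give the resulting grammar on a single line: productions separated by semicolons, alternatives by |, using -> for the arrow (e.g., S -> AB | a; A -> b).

Unit productions: R->X.
Unit pairs (A ⇒* B via units): (R,X).
S: inherits non-unit rules of {S} → i | iX.
R: inherits non-unit rules of {R, X} → RX | Rij | Si | j | jb.
X: inherits non-unit rules of {X} → RX | Si | jb.

S -> i | iX; R -> j | RX | Si | jb | Rij; X -> RX | Si | jb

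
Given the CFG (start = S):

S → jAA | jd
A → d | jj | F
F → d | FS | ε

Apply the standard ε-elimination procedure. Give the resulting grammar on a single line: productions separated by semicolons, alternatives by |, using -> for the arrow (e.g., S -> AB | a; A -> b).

S -> j | jA | jd | jAA; A -> F | d | jj; F -> S | d | FS

Nullable set: {A, F}.
S -> jAA: A, A nullable, giving j | jA | jAA.
A -> F: F nullable, giving F.
Drop F -> ε.
F -> FS: F nullable, giving FS | S.
Unchanged (no nullable symbols): S -> jd; A -> d; A -> jj; F -> d.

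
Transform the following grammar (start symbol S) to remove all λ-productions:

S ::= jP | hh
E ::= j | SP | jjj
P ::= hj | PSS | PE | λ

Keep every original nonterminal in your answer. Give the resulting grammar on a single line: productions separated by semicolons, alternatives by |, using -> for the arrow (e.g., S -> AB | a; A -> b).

S -> j | hh | jP; E -> S | j | SP | jjj; P -> E | PE | SS | hj | PSS

Nullable set: {P}.
S -> jP: P nullable, giving j | jP.
E -> SP: P nullable, giving S | SP.
Drop P -> λ.
P -> PE: P nullable, giving E | PE.
P -> PSS: P nullable, giving PSS | SS.
Unchanged (no nullable symbols): S -> hh; E -> j; E -> jjj; P -> hj.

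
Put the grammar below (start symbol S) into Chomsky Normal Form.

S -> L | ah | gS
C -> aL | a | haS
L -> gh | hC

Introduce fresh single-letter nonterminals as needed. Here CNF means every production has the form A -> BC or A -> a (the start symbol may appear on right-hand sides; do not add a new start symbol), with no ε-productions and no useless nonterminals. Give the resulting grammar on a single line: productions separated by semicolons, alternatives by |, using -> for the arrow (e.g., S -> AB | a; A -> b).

S -> AB | BC | DB | DS; A -> a; B -> h; C -> a | AL | BE; D -> g; E -> AS; L -> BC | DB

No ε-productions.
After unit-elimination: S -> ah | gS | gh | hC; C -> a | aL | haS; L -> gh | hC.
TERM: introduce A -> a, D -> g, B -> h and substitute in every rule of length ≥2.
BIN: C -> BAS becomes C -> BE, E -> AS.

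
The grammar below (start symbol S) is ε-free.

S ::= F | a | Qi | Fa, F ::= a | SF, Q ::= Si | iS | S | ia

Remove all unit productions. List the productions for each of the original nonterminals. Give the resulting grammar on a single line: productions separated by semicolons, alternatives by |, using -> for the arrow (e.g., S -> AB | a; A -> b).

S -> a | Fa | Qi | SF; F -> a | SF; Q -> a | Fa | Qi | SF | Si | iS | ia

Unit productions: Q->S, S->F.
Unit pairs (A ⇒* B via units): (Q,F), (Q,S), (S,F).
S: inherits non-unit rules of {F, S} → Fa | Qi | SF | a.
F: inherits non-unit rules of {F} → SF | a.
Q: inherits non-unit rules of {F, Q, S} → Fa | Qi | SF | Si | a | iS | ia.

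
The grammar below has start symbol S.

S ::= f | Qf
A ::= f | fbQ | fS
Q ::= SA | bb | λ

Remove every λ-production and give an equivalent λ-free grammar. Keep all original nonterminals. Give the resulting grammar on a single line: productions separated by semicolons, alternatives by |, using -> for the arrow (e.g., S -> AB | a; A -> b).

S -> f | Qf; A -> f | fS | fb | fbQ; Q -> SA | bb

Nullable set: {Q}.
S -> Qf: Q nullable, giving Qf | f.
A -> fbQ: Q nullable, giving fb | fbQ.
Drop Q -> λ.
Unchanged (no nullable symbols): S -> f; A -> f; A -> fS; Q -> SA; Q -> bb.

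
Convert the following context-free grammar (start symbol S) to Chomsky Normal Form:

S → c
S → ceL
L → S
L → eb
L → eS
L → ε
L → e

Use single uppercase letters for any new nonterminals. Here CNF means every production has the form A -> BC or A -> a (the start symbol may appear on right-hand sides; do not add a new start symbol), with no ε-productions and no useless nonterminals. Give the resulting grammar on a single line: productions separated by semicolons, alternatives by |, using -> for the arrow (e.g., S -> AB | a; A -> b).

Nullable: {L}; after ε-elimination: S -> c | ce | ceL; L -> S | e | eS | eb.
After unit-elimination: S -> c | ce | ceL; L -> c | e | ce | eS | eb | ceL.
TERM: introduce C -> b, A -> c, B -> e and substitute in every rule of length ≥2.
BIN: L -> ABL becomes L -> AD, D -> BL; S -> ABL becomes S -> AE, E -> BL.

S -> c | AB | AE; A -> c; B -> e; C -> b; D -> BL; E -> BL; L -> c | e | AB | AD | BC | BS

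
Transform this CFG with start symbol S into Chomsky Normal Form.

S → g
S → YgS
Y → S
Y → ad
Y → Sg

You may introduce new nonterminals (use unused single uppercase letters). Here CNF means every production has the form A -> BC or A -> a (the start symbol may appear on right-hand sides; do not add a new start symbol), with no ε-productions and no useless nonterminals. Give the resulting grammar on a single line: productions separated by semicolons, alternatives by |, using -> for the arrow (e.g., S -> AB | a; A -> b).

No ε-productions.
After unit-elimination: S -> g | YgS; Y -> g | Sg | ad | YgS.
TERM: introduce B -> a, C -> d, A -> g and substitute in every rule of length ≥2.
BIN: S -> YAS becomes S -> YD, D -> AS; Y -> YAS becomes Y -> YE, E -> AS.

S -> g | YD; A -> g; B -> a; C -> d; D -> AS; E -> AS; Y -> g | BC | SA | YE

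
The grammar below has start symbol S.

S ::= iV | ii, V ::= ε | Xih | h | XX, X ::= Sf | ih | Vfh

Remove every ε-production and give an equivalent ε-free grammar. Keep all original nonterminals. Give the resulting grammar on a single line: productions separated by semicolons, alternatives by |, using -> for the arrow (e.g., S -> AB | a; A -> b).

S -> i | iV | ii; V -> h | XX | Xih; X -> Sf | fh | ih | Vfh

Nullable set: {V}.
S -> iV: V nullable, giving i | iV.
Drop V -> ε.
X -> Vfh: V nullable, giving Vfh | fh.
Unchanged (no nullable symbols): S -> ii; V -> XX; V -> Xih; V -> h; X -> Sf; X -> ih.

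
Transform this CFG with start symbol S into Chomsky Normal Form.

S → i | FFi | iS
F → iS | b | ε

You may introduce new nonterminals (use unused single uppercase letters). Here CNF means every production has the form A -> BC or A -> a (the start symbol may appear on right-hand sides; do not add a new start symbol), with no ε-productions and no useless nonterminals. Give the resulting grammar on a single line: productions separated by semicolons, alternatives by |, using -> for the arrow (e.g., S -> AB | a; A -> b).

Nullable: {F}; after ε-elimination: S -> i | Fi | iS | FFi; F -> b | iS.
No unit productions to eliminate.
TERM: introduce A -> i and substitute in every rule of length ≥2.
BIN: S -> FFA becomes S -> FB, B -> FA.

S -> i | AS | FA | FB; A -> i; B -> FA; F -> b | AS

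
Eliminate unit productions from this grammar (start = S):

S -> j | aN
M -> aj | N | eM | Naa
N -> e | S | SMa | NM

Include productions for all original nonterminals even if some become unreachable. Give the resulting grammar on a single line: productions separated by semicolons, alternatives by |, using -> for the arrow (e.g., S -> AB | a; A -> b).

S -> j | aN; M -> e | j | NM | aN | aj | eM | Naa | SMa; N -> e | j | NM | aN | SMa

Unit productions: M->N, N->S.
Unit pairs (A ⇒* B via units): (M,N), (M,S), (N,S).
S: inherits non-unit rules of {S} → aN | j.
M: inherits non-unit rules of {M, N, S} → NM | Naa | SMa | aN | aj | e | eM | j.
N: inherits non-unit rules of {N, S} → NM | SMa | aN | e | j.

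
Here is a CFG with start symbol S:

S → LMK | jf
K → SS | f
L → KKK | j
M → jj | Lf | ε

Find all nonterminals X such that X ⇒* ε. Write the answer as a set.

Directly nullable (have an ε-rule): {M}.
Not nullable: K, L, S — each has a terminal in every rule's right-hand side or depends on a non-nullable symbol.

{M}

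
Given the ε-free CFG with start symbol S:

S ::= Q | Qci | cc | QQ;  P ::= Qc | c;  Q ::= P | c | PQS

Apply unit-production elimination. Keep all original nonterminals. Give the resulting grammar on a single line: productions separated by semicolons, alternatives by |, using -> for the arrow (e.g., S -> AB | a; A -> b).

S -> c | QQ | Qc | cc | PQS | Qci; P -> c | Qc; Q -> c | Qc | PQS

Unit productions: Q->P, S->Q.
Unit pairs (A ⇒* B via units): (Q,P), (S,P), (S,Q).
S: inherits non-unit rules of {P, Q, S} → PQS | QQ | Qc | Qci | c | cc.
P: inherits non-unit rules of {P} → Qc | c.
Q: inherits non-unit rules of {P, Q} → PQS | Qc | c.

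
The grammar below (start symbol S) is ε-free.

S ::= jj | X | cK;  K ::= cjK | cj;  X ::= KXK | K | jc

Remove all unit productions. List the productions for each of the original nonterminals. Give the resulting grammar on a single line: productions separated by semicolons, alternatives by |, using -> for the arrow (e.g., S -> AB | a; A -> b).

S -> cK | cj | jc | jj | KXK | cjK; K -> cj | cjK; X -> cj | jc | KXK | cjK

Unit productions: S->X, X->K.
Unit pairs (A ⇒* B via units): (S,K), (S,X), (X,K).
S: inherits non-unit rules of {K, S, X} → KXK | cK | cj | cjK | jc | jj.
K: inherits non-unit rules of {K} → cj | cjK.
X: inherits non-unit rules of {K, X} → KXK | cj | cjK | jc.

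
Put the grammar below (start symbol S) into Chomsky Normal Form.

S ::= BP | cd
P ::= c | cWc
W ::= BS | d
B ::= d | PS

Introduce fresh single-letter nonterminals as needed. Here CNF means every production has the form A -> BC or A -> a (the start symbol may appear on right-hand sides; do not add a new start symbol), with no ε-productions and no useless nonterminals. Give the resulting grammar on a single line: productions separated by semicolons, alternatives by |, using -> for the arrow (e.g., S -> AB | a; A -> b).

No ε-productions.
No unit productions to eliminate.
TERM: introduce A -> c, C -> d and substitute in every rule of length ≥2.
BIN: P -> AWA becomes P -> AD, D -> WA.

S -> AC | BP; A -> c; B -> d | PS; C -> d; D -> WA; P -> c | AD; W -> d | BS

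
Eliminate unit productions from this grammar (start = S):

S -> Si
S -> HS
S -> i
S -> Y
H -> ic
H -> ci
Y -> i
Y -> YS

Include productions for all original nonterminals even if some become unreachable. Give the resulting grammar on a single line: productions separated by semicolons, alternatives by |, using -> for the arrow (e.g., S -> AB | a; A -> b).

S -> i | HS | Si | YS; H -> ci | ic; Y -> i | YS

Unit productions: S->Y.
Unit pairs (A ⇒* B via units): (S,Y).
S: inherits non-unit rules of {S, Y} → HS | Si | YS | i.
H: inherits non-unit rules of {H} → ci | ic.
Y: inherits non-unit rules of {Y} → YS | i.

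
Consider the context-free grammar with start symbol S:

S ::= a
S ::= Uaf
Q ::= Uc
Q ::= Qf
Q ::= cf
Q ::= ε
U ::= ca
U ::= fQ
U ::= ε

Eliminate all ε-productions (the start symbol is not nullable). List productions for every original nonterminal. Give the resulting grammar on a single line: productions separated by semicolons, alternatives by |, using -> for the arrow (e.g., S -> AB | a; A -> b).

Nullable set: {Q, U}.
S -> Uaf: U nullable, giving Uaf | af.
Drop Q -> ε.
Q -> Qf: Q nullable, giving Qf | f.
Q -> Uc: U nullable, giving Uc | c.
Drop U -> ε.
U -> fQ: Q nullable, giving f | fQ.
Unchanged (no nullable symbols): S -> a; Q -> cf; U -> ca.

S -> a | af | Uaf; Q -> c | f | Qf | Uc | cf; U -> f | ca | fQ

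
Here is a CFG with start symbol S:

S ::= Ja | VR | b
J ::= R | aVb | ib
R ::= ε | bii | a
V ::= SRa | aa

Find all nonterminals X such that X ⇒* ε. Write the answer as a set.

Directly nullable (have an ε-rule): {R}.
J is nullable via J -> R (every symbol on the right is already known nullable).
Not nullable: S, V — each has a terminal in every rule's right-hand side or depends on a non-nullable symbol.

{J, R}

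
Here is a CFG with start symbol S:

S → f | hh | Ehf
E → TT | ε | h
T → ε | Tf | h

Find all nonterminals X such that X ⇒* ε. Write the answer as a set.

Directly nullable (have an ε-rule): {E, T}.
Not nullable: S — each has a terminal in every rule's right-hand side or depends on a non-nullable symbol.

{E, T}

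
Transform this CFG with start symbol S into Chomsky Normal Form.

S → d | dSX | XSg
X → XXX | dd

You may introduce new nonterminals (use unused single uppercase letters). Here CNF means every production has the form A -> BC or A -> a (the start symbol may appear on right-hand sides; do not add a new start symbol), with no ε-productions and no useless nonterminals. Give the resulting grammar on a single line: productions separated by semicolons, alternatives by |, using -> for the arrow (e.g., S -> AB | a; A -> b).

No ε-productions.
No unit productions to eliminate.
TERM: introduce B -> d, A -> g and substitute in every rule of length ≥2.
BIN: S -> BSX becomes S -> BC, C -> SX; S -> XSA becomes S -> XD, D -> SA; X -> XXX becomes X -> XE, E -> XX.

S -> d | BC | XD; A -> g; B -> d; C -> SX; D -> SA; E -> XX; X -> BB | XE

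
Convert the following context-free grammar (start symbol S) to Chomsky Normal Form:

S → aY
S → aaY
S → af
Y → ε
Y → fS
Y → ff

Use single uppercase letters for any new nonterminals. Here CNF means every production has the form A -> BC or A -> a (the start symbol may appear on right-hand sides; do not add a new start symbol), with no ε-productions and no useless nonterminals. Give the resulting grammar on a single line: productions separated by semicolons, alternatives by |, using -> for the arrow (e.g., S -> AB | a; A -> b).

Nullable: {Y}; after ε-elimination: S -> a | aY | aa | af | aaY; Y -> fS | ff.
No unit productions to eliminate.
TERM: introduce A -> a, B -> f and substitute in every rule of length ≥2.
BIN: S -> AAY becomes S -> AC, C -> AY.

S -> a | AA | AB | AC | AY; A -> a; B -> f; C -> AY; Y -> BB | BS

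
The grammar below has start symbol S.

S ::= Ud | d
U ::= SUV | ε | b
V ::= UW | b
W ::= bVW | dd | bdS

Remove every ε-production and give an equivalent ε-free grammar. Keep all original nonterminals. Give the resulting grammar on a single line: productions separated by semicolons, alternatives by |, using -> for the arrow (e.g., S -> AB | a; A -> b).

Nullable set: {U}.
S -> Ud: U nullable, giving Ud | d.
Drop U -> ε.
U -> SUV: U nullable, giving SUV | SV.
V -> UW: U nullable, giving UW | W.
Unchanged (no nullable symbols): S -> d; U -> b; V -> b; W -> bVW; W -> bdS; W -> dd.

S -> d | Ud; U -> b | SV | SUV; V -> W | b | UW; W -> dd | bVW | bdS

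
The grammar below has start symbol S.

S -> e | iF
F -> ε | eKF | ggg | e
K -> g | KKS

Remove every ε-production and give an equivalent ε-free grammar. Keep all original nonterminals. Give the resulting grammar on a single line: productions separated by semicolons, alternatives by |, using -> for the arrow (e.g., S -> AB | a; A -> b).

S -> e | i | iF; F -> e | eK | eKF | ggg; K -> g | KKS

Nullable set: {F}.
S -> iF: F nullable, giving i | iF.
Drop F -> ε.
F -> eKF: F nullable, giving eK | eKF.
Unchanged (no nullable symbols): S -> e; F -> e; F -> ggg; K -> KKS; K -> g.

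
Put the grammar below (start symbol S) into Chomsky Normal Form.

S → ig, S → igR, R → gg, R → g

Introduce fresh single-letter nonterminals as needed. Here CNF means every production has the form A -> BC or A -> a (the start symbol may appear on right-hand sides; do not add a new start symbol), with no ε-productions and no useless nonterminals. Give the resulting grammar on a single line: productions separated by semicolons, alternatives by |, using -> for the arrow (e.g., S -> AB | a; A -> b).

No ε-productions.
No unit productions to eliminate.
TERM: introduce A -> g, B -> i and substitute in every rule of length ≥2.
BIN: S -> BAR becomes S -> BC, C -> AR.

S -> BA | BC; A -> g; B -> i; C -> AR; R -> g | AA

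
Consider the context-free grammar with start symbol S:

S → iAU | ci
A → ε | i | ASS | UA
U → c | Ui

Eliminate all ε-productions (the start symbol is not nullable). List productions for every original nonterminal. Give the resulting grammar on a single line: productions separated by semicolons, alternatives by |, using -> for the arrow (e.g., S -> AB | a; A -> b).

Nullable set: {A}.
S -> iAU: A nullable, giving iAU | iU.
Drop A -> ε.
A -> ASS: A nullable, giving ASS | SS.
A -> UA: A nullable, giving U | UA.
Unchanged (no nullable symbols): S -> ci; A -> i; U -> Ui; U -> c.

S -> ci | iU | iAU; A -> U | i | SS | UA | ASS; U -> c | Ui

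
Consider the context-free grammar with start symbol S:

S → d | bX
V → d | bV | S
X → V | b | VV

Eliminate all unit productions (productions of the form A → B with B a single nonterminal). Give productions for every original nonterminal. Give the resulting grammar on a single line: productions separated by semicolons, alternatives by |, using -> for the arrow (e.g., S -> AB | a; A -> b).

S -> d | bX; V -> d | bV | bX; X -> b | d | VV | bV | bX

Unit productions: V->S, X->V.
Unit pairs (A ⇒* B via units): (V,S), (X,S), (X,V).
S: inherits non-unit rules of {S} → bX | d.
V: inherits non-unit rules of {S, V} → bV | bX | d.
X: inherits non-unit rules of {S, V, X} → VV | b | bV | bX | d.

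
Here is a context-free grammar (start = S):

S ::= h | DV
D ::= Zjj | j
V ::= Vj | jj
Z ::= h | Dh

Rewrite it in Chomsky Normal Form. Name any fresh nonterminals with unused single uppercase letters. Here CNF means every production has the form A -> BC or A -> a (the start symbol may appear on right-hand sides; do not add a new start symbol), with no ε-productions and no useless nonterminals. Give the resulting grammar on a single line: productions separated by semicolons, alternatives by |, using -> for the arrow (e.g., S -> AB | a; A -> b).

No ε-productions.
No unit productions to eliminate.
TERM: introduce B -> h, A -> j and substitute in every rule of length ≥2.
BIN: D -> ZAA becomes D -> ZC, C -> AA.

S -> h | DV; A -> j; B -> h; C -> AA; D -> j | ZC; V -> AA | VA; Z -> h | DB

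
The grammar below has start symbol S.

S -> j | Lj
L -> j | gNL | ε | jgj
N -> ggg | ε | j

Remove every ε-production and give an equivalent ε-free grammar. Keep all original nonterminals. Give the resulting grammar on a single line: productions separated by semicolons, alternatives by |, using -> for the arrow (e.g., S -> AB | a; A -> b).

S -> j | Lj; L -> g | j | gL | gN | gNL | jgj; N -> j | ggg

Nullable set: {L, N}.
S -> Lj: L nullable, giving Lj | j.
Drop L -> ε.
L -> gNL: N, L nullable, giving g | gL | gN | gNL.
Drop N -> ε.
Unchanged (no nullable symbols): S -> j; L -> j; L -> jgj; N -> ggg; N -> j.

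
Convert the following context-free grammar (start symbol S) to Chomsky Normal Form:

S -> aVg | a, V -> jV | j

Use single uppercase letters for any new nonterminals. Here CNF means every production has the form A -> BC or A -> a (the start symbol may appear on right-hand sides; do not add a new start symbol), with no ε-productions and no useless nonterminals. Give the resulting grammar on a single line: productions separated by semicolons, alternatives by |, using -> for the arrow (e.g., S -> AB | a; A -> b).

No ε-productions.
No unit productions to eliminate.
TERM: introduce A -> a, B -> g, C -> j and substitute in every rule of length ≥2.
BIN: S -> AVB becomes S -> AD, D -> VB.

S -> a | AD; A -> a; B -> g; C -> j; D -> VB; V -> j | CV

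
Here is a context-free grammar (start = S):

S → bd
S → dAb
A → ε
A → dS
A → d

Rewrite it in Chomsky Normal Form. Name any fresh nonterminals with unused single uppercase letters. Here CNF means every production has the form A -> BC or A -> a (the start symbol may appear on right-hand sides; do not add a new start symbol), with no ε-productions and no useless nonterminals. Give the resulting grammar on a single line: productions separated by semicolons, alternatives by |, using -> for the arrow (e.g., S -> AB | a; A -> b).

S -> BC | BD | CB; A -> d | BS; B -> d; C -> b; D -> AC

Nullable: {A}; after ε-elimination: S -> bd | db | dAb; A -> d | dS.
No unit productions to eliminate.
TERM: introduce C -> b, B -> d and substitute in every rule of length ≥2.
BIN: S -> BAC becomes S -> BD, D -> AC.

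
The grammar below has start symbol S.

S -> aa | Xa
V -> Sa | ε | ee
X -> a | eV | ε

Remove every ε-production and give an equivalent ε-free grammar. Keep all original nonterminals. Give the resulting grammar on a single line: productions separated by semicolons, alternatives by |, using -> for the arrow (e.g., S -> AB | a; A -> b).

S -> a | Xa | aa; V -> Sa | ee; X -> a | e | eV

Nullable set: {V, X}.
S -> Xa: X nullable, giving Xa | a.
Drop V -> ε.
Drop X -> ε.
X -> eV: V nullable, giving e | eV.
Unchanged (no nullable symbols): S -> aa; V -> Sa; V -> ee; X -> a.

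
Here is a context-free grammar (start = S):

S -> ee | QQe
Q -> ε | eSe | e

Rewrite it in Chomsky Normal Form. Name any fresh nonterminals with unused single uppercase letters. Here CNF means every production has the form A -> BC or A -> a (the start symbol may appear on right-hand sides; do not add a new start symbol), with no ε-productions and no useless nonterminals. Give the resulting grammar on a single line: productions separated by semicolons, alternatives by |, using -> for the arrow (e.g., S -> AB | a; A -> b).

Nullable: {Q}; after ε-elimination: S -> e | Qe | ee | QQe; Q -> e | eSe.
No unit productions to eliminate.
TERM: introduce A -> e and substitute in every rule of length ≥2.
BIN: Q -> ASA becomes Q -> AB, B -> SA; S -> QQA becomes S -> QC, C -> QA.

S -> e | AA | QA | QC; A -> e; B -> SA; C -> QA; Q -> e | AB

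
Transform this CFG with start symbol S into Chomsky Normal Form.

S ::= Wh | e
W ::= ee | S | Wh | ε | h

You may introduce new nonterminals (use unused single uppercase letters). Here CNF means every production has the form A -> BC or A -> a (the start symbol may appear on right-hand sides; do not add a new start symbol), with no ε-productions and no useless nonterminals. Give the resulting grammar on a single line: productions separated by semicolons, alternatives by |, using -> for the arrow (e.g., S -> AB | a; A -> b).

S -> e | h | WA; A -> h; B -> e; W -> e | h | BB | WA

Nullable: {W}; after ε-elimination: S -> e | h | Wh; W -> S | h | Wh | ee.
After unit-elimination: S -> e | h | Wh; W -> e | h | Wh | ee.
TERM: introduce B -> e, A -> h and substitute in every rule of length ≥2.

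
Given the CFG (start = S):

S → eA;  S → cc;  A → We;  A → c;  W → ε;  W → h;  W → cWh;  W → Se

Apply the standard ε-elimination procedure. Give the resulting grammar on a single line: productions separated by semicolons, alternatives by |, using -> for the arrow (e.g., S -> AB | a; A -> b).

Nullable set: {W}.
A -> We: W nullable, giving We | e.
Drop W -> ε.
W -> cWh: W nullable, giving cWh | ch.
Unchanged (no nullable symbols): S -> cc; S -> eA; A -> c; W -> Se; W -> h.

S -> cc | eA; A -> c | e | We; W -> h | Se | ch | cWh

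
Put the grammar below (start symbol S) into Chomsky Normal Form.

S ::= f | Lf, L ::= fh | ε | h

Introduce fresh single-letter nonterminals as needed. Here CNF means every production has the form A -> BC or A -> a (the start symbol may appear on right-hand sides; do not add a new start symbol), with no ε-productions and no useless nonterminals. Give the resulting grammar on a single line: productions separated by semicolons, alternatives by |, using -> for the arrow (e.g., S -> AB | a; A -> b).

Nullable: {L}; after ε-elimination: S -> f | Lf; L -> h | fh.
No unit productions to eliminate.
TERM: introduce A -> f, B -> h and substitute in every rule of length ≥2.

S -> f | LA; A -> f; B -> h; L -> h | AB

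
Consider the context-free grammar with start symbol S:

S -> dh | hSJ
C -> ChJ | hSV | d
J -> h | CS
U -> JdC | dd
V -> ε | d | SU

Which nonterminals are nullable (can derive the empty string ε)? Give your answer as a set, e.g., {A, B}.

{V}

Directly nullable (have an ε-rule): {V}.
Not nullable: C, J, S, U — each has a terminal in every rule's right-hand side or depends on a non-nullable symbol.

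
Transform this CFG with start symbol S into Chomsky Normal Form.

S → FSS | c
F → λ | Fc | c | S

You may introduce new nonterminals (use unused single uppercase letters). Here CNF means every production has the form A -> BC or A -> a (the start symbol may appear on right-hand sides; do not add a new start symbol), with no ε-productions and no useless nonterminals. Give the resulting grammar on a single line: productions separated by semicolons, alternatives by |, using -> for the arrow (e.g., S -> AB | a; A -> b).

S -> c | FC | SS; A -> c; B -> SS; C -> SS; F -> c | FA | FB | SS

Nullable: {F}; after ε-elimination: S -> c | SS | FSS; F -> S | c | Fc.
After unit-elimination: S -> c | SS | FSS; F -> c | Fc | SS | FSS.
TERM: introduce A -> c and substitute in every rule of length ≥2.
BIN: F -> FSS becomes F -> FB, B -> SS; S -> FSS becomes S -> FC, C -> SS.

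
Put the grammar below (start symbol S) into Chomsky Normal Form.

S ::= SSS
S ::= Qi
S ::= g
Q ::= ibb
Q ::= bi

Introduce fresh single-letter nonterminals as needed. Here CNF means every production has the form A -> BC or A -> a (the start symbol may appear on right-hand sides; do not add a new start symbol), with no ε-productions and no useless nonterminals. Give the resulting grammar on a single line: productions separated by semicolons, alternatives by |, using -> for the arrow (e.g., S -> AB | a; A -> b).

No ε-productions.
No unit productions to eliminate.
TERM: introduce A -> b, B -> i and substitute in every rule of length ≥2.
BIN: Q -> BAA becomes Q -> BC, C -> AA; S -> SSS becomes S -> SD, D -> SS.

S -> g | QB | SD; A -> b; B -> i; C -> AA; D -> SS; Q -> AB | BC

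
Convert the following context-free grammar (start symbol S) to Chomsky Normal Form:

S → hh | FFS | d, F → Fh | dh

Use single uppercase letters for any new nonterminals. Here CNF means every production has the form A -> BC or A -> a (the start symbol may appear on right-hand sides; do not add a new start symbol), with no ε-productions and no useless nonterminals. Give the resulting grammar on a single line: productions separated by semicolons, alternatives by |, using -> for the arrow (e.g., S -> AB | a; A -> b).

No ε-productions.
No unit productions to eliminate.
TERM: introduce B -> d, A -> h and substitute in every rule of length ≥2.
BIN: S -> FFS becomes S -> FC, C -> FS.

S -> d | AA | FC; A -> h; B -> d; C -> FS; F -> BA | FA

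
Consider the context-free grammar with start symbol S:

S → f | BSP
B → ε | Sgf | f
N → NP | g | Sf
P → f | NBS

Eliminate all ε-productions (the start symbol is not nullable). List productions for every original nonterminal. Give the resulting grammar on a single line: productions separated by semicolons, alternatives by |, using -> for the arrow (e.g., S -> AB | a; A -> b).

Nullable set: {B}.
S -> BSP: B nullable, giving BSP | SP.
Drop B -> ε.
P -> NBS: B nullable, giving NBS | NS.
Unchanged (no nullable symbols): S -> f; B -> Sgf; B -> f; N -> NP; N -> Sf; N -> g; P -> f.

S -> f | SP | BSP; B -> f | Sgf; N -> g | NP | Sf; P -> f | NS | NBS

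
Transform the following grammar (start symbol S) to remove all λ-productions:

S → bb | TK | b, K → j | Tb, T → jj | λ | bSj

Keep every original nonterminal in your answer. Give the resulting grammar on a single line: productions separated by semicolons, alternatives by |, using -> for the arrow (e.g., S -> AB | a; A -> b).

Nullable set: {T}.
S -> TK: T nullable, giving K | TK.
K -> Tb: T nullable, giving Tb | b.
Drop T -> λ.
Unchanged (no nullable symbols): S -> b; S -> bb; K -> j; T -> bSj; T -> jj.

S -> K | b | TK | bb; K -> b | j | Tb; T -> jj | bSj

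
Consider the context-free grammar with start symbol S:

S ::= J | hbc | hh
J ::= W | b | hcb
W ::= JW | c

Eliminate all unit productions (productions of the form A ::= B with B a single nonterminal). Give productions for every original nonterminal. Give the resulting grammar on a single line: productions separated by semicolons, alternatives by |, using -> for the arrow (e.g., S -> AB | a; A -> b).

S -> b | c | JW | hh | hbc | hcb; J -> b | c | JW | hcb; W -> c | JW

Unit productions: J->W, S->J.
Unit pairs (A ⇒* B via units): (J,W), (S,J), (S,W).
S: inherits non-unit rules of {J, S, W} → JW | b | c | hbc | hcb | hh.
J: inherits non-unit rules of {J, W} → JW | b | c | hcb.
W: inherits non-unit rules of {W} → JW | c.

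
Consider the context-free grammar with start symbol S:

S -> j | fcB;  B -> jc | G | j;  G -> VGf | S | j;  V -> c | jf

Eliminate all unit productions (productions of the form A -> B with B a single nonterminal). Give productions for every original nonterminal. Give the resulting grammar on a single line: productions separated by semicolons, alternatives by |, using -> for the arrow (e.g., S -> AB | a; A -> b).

Unit productions: B->G, G->S.
Unit pairs (A ⇒* B via units): (B,G), (B,S), (G,S).
S: inherits non-unit rules of {S} → fcB | j.
B: inherits non-unit rules of {B, G, S} → VGf | fcB | j | jc.
G: inherits non-unit rules of {G, S} → VGf | fcB | j.
V: inherits non-unit rules of {V} → c | jf.

S -> j | fcB; B -> j | jc | VGf | fcB; G -> j | VGf | fcB; V -> c | jf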